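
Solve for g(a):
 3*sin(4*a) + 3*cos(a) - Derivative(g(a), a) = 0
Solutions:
 g(a) = C1 + 3*sin(a) - 3*cos(4*a)/4


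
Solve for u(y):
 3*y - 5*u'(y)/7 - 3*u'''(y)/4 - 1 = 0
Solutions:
 u(y) = C1 + C2*sin(2*sqrt(105)*y/21) + C3*cos(2*sqrt(105)*y/21) + 21*y^2/10 - 7*y/5


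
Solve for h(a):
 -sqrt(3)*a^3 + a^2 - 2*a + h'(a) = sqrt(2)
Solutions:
 h(a) = C1 + sqrt(3)*a^4/4 - a^3/3 + a^2 + sqrt(2)*a


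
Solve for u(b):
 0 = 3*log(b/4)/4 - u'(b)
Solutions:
 u(b) = C1 + 3*b*log(b)/4 - 3*b*log(2)/2 - 3*b/4


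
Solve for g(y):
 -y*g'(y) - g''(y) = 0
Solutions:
 g(y) = C1 + C2*erf(sqrt(2)*y/2)


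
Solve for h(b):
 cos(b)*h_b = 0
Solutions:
 h(b) = C1


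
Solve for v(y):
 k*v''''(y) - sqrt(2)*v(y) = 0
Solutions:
 v(y) = C1*exp(-2^(1/8)*y*(1/k)^(1/4)) + C2*exp(2^(1/8)*y*(1/k)^(1/4)) + C3*exp(-2^(1/8)*I*y*(1/k)^(1/4)) + C4*exp(2^(1/8)*I*y*(1/k)^(1/4))


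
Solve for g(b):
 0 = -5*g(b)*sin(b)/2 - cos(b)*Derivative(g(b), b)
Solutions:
 g(b) = C1*cos(b)^(5/2)


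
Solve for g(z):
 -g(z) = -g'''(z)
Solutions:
 g(z) = C3*exp(z) + (C1*sin(sqrt(3)*z/2) + C2*cos(sqrt(3)*z/2))*exp(-z/2)


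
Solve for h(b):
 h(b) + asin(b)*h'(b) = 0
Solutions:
 h(b) = C1*exp(-Integral(1/asin(b), b))


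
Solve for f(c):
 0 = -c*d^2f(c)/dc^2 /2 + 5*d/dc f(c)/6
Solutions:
 f(c) = C1 + C2*c^(8/3)


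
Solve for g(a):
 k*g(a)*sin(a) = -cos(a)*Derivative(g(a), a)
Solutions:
 g(a) = C1*exp(k*log(cos(a)))


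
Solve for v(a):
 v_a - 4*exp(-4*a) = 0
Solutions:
 v(a) = C1 - exp(-4*a)


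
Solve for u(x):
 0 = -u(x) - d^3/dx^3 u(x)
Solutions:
 u(x) = C3*exp(-x) + (C1*sin(sqrt(3)*x/2) + C2*cos(sqrt(3)*x/2))*exp(x/2)


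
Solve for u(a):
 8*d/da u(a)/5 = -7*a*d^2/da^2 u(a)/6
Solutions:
 u(a) = C1 + C2/a^(13/35)


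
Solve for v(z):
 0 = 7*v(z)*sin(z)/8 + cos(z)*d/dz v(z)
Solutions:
 v(z) = C1*cos(z)^(7/8)


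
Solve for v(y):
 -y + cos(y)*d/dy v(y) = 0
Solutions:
 v(y) = C1 + Integral(y/cos(y), y)


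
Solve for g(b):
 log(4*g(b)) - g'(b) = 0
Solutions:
 -Integral(1/(log(_y) + 2*log(2)), (_y, g(b))) = C1 - b


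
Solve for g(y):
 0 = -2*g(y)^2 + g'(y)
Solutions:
 g(y) = -1/(C1 + 2*y)


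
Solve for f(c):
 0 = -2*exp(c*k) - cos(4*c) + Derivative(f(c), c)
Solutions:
 f(c) = C1 + sin(4*c)/4 + 2*exp(c*k)/k


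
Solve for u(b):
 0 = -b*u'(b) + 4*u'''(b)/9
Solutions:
 u(b) = C1 + Integral(C2*airyai(2^(1/3)*3^(2/3)*b/2) + C3*airybi(2^(1/3)*3^(2/3)*b/2), b)


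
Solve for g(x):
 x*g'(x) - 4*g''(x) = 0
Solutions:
 g(x) = C1 + C2*erfi(sqrt(2)*x/4)


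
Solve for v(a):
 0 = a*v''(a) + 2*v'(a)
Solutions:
 v(a) = C1 + C2/a


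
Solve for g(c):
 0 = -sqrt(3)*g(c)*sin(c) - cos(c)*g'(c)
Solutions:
 g(c) = C1*cos(c)^(sqrt(3))


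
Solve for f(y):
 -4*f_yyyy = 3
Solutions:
 f(y) = C1 + C2*y + C3*y^2 + C4*y^3 - y^4/32


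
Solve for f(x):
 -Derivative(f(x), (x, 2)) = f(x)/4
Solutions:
 f(x) = C1*sin(x/2) + C2*cos(x/2)


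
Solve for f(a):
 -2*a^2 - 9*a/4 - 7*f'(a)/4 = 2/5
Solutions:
 f(a) = C1 - 8*a^3/21 - 9*a^2/14 - 8*a/35


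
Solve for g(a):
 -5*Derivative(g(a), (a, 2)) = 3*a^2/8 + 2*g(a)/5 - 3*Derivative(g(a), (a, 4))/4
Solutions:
 g(a) = C1*exp(-sqrt(30)*a*sqrt(25 + sqrt(655))/15) + C2*exp(sqrt(30)*a*sqrt(25 + sqrt(655))/15) + C3*sin(sqrt(30)*a*sqrt(-25 + sqrt(655))/15) + C4*cos(sqrt(30)*a*sqrt(-25 + sqrt(655))/15) - 15*a^2/16 + 375/16


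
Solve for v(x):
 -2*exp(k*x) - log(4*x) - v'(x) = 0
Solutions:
 v(x) = C1 - x*log(x) + x*(1 - 2*log(2)) + Piecewise((-2*exp(k*x)/k, Ne(k, 0)), (-2*x, True))


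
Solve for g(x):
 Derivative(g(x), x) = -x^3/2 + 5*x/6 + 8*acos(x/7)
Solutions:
 g(x) = C1 - x^4/8 + 5*x^2/12 + 8*x*acos(x/7) - 8*sqrt(49 - x^2)


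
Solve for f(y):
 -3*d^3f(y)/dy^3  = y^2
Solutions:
 f(y) = C1 + C2*y + C3*y^2 - y^5/180


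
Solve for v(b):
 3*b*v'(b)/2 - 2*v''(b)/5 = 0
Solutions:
 v(b) = C1 + C2*erfi(sqrt(30)*b/4)


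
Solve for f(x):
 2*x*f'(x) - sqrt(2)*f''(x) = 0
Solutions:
 f(x) = C1 + C2*erfi(2^(3/4)*x/2)


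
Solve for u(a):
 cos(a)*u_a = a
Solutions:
 u(a) = C1 + Integral(a/cos(a), a)


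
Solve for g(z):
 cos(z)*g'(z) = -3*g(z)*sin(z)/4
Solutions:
 g(z) = C1*cos(z)^(3/4)


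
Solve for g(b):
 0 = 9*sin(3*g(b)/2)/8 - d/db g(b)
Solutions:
 -9*b/8 + log(cos(3*g(b)/2) - 1)/3 - log(cos(3*g(b)/2) + 1)/3 = C1


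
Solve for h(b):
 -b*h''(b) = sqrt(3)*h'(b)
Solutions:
 h(b) = C1 + C2*b^(1 - sqrt(3))


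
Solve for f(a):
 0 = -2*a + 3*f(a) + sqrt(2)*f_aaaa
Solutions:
 f(a) = 2*a/3 + (C1*sin(2^(3/8)*3^(1/4)*a/2) + C2*cos(2^(3/8)*3^(1/4)*a/2))*exp(-2^(3/8)*3^(1/4)*a/2) + (C3*sin(2^(3/8)*3^(1/4)*a/2) + C4*cos(2^(3/8)*3^(1/4)*a/2))*exp(2^(3/8)*3^(1/4)*a/2)


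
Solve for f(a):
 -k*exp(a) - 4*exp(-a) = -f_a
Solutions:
 f(a) = C1 + k*exp(a) - 4*exp(-a)


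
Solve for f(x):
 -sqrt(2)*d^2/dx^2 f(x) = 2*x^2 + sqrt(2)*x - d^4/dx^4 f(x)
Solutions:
 f(x) = C1 + C2*x + C3*exp(-2^(1/4)*x) + C4*exp(2^(1/4)*x) - sqrt(2)*x^4/12 - x^3/6 - x^2


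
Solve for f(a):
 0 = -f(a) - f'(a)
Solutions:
 f(a) = C1*exp(-a)


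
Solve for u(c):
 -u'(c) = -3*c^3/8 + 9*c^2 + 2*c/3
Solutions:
 u(c) = C1 + 3*c^4/32 - 3*c^3 - c^2/3


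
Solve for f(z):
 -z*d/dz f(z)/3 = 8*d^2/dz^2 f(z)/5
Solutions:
 f(z) = C1 + C2*erf(sqrt(15)*z/12)


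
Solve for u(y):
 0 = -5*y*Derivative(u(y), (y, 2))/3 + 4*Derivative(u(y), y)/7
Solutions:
 u(y) = C1 + C2*y^(47/35)


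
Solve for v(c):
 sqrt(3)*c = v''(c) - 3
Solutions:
 v(c) = C1 + C2*c + sqrt(3)*c^3/6 + 3*c^2/2


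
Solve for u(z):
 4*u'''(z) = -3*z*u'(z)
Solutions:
 u(z) = C1 + Integral(C2*airyai(-6^(1/3)*z/2) + C3*airybi(-6^(1/3)*z/2), z)


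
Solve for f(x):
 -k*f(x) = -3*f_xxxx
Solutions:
 f(x) = C1*exp(-3^(3/4)*k^(1/4)*x/3) + C2*exp(3^(3/4)*k^(1/4)*x/3) + C3*exp(-3^(3/4)*I*k^(1/4)*x/3) + C4*exp(3^(3/4)*I*k^(1/4)*x/3)


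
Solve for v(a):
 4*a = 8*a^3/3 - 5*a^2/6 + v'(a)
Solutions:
 v(a) = C1 - 2*a^4/3 + 5*a^3/18 + 2*a^2


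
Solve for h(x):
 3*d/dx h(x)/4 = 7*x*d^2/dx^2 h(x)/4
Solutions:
 h(x) = C1 + C2*x^(10/7)


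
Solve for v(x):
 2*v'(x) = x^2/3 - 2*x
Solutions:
 v(x) = C1 + x^3/18 - x^2/2


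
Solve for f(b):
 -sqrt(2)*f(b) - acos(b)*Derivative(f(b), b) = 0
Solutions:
 f(b) = C1*exp(-sqrt(2)*Integral(1/acos(b), b))


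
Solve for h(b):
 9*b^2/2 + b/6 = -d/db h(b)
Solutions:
 h(b) = C1 - 3*b^3/2 - b^2/12


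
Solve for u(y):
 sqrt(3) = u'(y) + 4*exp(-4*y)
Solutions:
 u(y) = C1 + sqrt(3)*y + exp(-4*y)


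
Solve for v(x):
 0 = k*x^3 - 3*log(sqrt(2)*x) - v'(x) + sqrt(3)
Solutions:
 v(x) = C1 + k*x^4/4 - 3*x*log(x) - 3*x*log(2)/2 + sqrt(3)*x + 3*x


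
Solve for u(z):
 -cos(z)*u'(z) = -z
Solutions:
 u(z) = C1 + Integral(z/cos(z), z)


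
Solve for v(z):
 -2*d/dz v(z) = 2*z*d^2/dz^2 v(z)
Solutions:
 v(z) = C1 + C2*log(z)


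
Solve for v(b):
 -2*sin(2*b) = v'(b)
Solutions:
 v(b) = C1 + cos(2*b)


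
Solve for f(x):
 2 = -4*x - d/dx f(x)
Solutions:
 f(x) = C1 - 2*x^2 - 2*x


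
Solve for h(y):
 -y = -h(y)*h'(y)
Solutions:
 h(y) = -sqrt(C1 + y^2)
 h(y) = sqrt(C1 + y^2)


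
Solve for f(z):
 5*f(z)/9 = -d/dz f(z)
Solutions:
 f(z) = C1*exp(-5*z/9)


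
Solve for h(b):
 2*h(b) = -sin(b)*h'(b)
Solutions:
 h(b) = C1*(cos(b) + 1)/(cos(b) - 1)


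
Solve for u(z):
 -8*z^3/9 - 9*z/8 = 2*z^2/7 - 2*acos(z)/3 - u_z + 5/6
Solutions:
 u(z) = C1 + 2*z^4/9 + 2*z^3/21 + 9*z^2/16 - 2*z*acos(z)/3 + 5*z/6 + 2*sqrt(1 - z^2)/3


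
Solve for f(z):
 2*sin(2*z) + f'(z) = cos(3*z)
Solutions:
 f(z) = C1 + sin(3*z)/3 + cos(2*z)


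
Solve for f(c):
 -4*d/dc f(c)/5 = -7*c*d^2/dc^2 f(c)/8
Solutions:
 f(c) = C1 + C2*c^(67/35)


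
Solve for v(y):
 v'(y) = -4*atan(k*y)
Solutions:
 v(y) = C1 - 4*Piecewise((y*atan(k*y) - log(k^2*y^2 + 1)/(2*k), Ne(k, 0)), (0, True))


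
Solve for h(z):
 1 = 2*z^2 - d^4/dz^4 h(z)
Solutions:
 h(z) = C1 + C2*z + C3*z^2 + C4*z^3 + z^6/180 - z^4/24


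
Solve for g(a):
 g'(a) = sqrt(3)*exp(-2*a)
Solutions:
 g(a) = C1 - sqrt(3)*exp(-2*a)/2


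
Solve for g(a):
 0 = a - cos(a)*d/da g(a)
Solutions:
 g(a) = C1 + Integral(a/cos(a), a)


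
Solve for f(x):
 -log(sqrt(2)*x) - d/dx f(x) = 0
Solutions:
 f(x) = C1 - x*log(x) - x*log(2)/2 + x


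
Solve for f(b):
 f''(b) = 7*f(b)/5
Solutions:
 f(b) = C1*exp(-sqrt(35)*b/5) + C2*exp(sqrt(35)*b/5)


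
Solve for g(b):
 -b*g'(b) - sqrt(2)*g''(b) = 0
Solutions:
 g(b) = C1 + C2*erf(2^(1/4)*b/2)


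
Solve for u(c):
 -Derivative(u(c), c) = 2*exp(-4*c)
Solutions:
 u(c) = C1 + exp(-4*c)/2


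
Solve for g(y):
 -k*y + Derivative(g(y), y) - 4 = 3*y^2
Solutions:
 g(y) = C1 + k*y^2/2 + y^3 + 4*y


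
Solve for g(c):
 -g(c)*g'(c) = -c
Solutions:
 g(c) = -sqrt(C1 + c^2)
 g(c) = sqrt(C1 + c^2)


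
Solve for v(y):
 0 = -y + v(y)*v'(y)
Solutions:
 v(y) = -sqrt(C1 + y^2)
 v(y) = sqrt(C1 + y^2)


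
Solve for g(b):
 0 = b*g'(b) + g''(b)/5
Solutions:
 g(b) = C1 + C2*erf(sqrt(10)*b/2)


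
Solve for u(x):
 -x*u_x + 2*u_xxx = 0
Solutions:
 u(x) = C1 + Integral(C2*airyai(2^(2/3)*x/2) + C3*airybi(2^(2/3)*x/2), x)


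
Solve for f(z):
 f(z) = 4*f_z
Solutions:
 f(z) = C1*exp(z/4)


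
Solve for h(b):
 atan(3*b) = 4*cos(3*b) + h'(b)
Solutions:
 h(b) = C1 + b*atan(3*b) - log(9*b^2 + 1)/6 - 4*sin(3*b)/3


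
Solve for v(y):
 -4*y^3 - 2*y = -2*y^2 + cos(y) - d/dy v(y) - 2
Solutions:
 v(y) = C1 + y^4 - 2*y^3/3 + y^2 - 2*y + sin(y)


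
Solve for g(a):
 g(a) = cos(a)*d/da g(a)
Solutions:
 g(a) = C1*sqrt(sin(a) + 1)/sqrt(sin(a) - 1)


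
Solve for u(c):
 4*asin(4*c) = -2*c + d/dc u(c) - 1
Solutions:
 u(c) = C1 + c^2 + 4*c*asin(4*c) + c + sqrt(1 - 16*c^2)


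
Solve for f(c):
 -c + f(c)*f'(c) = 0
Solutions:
 f(c) = -sqrt(C1 + c^2)
 f(c) = sqrt(C1 + c^2)


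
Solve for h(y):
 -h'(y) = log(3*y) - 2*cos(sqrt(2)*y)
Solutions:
 h(y) = C1 - y*log(y) - y*log(3) + y + sqrt(2)*sin(sqrt(2)*y)


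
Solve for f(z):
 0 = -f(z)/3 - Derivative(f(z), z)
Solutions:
 f(z) = C1*exp(-z/3)


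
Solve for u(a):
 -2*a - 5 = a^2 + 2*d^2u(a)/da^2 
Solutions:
 u(a) = C1 + C2*a - a^4/24 - a^3/6 - 5*a^2/4


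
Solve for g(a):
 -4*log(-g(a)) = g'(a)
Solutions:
 -li(-g(a)) = C1 - 4*a


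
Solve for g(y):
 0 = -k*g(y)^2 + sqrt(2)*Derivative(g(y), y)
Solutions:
 g(y) = -2/(C1 + sqrt(2)*k*y)


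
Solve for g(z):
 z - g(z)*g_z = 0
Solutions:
 g(z) = -sqrt(C1 + z^2)
 g(z) = sqrt(C1 + z^2)


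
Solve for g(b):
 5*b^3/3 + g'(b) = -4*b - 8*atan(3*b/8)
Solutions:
 g(b) = C1 - 5*b^4/12 - 2*b^2 - 8*b*atan(3*b/8) + 32*log(9*b^2 + 64)/3


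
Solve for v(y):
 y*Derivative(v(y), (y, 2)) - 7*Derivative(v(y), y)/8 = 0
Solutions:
 v(y) = C1 + C2*y^(15/8)


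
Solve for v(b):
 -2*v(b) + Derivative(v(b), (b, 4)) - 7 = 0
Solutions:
 v(b) = C1*exp(-2^(1/4)*b) + C2*exp(2^(1/4)*b) + C3*sin(2^(1/4)*b) + C4*cos(2^(1/4)*b) - 7/2


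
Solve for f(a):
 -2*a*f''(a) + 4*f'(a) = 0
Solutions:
 f(a) = C1 + C2*a^3


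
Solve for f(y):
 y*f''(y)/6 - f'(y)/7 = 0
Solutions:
 f(y) = C1 + C2*y^(13/7)


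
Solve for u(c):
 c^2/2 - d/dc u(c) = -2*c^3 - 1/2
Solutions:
 u(c) = C1 + c^4/2 + c^3/6 + c/2


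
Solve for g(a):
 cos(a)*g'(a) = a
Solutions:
 g(a) = C1 + Integral(a/cos(a), a)


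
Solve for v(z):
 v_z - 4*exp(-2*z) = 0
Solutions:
 v(z) = C1 - 2*exp(-2*z)


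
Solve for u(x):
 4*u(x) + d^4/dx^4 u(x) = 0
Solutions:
 u(x) = (C1*sin(x) + C2*cos(x))*exp(-x) + (C3*sin(x) + C4*cos(x))*exp(x)


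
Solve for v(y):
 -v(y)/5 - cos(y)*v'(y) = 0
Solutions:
 v(y) = C1*(sin(y) - 1)^(1/10)/(sin(y) + 1)^(1/10)


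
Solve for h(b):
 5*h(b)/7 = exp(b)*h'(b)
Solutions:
 h(b) = C1*exp(-5*exp(-b)/7)


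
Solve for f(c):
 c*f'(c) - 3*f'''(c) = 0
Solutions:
 f(c) = C1 + Integral(C2*airyai(3^(2/3)*c/3) + C3*airybi(3^(2/3)*c/3), c)


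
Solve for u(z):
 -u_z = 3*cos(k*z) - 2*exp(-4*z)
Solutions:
 u(z) = C1 - exp(-4*z)/2 - 3*sin(k*z)/k


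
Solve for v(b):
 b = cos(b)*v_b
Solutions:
 v(b) = C1 + Integral(b/cos(b), b)


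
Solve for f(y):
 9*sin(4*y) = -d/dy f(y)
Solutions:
 f(y) = C1 + 9*cos(4*y)/4


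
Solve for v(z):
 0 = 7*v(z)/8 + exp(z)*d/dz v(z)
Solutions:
 v(z) = C1*exp(7*exp(-z)/8)


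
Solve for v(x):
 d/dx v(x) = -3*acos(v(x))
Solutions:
 Integral(1/acos(_y), (_y, v(x))) = C1 - 3*x


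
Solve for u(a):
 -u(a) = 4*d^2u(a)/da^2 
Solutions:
 u(a) = C1*sin(a/2) + C2*cos(a/2)


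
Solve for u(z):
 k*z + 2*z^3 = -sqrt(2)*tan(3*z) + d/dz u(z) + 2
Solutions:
 u(z) = C1 + k*z^2/2 + z^4/2 - 2*z - sqrt(2)*log(cos(3*z))/3


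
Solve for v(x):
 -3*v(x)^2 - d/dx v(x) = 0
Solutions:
 v(x) = 1/(C1 + 3*x)


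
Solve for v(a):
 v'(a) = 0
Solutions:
 v(a) = C1


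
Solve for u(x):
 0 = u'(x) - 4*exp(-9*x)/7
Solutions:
 u(x) = C1 - 4*exp(-9*x)/63


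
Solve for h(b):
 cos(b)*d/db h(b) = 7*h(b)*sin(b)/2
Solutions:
 h(b) = C1/cos(b)^(7/2)


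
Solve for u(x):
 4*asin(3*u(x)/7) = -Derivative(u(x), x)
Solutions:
 Integral(1/asin(3*_y/7), (_y, u(x))) = C1 - 4*x


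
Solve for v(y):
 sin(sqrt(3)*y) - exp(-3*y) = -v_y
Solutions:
 v(y) = C1 + sqrt(3)*cos(sqrt(3)*y)/3 - exp(-3*y)/3


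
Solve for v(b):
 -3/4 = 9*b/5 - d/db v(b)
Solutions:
 v(b) = C1 + 9*b^2/10 + 3*b/4


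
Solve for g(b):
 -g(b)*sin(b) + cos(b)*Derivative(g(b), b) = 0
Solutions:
 g(b) = C1/cos(b)


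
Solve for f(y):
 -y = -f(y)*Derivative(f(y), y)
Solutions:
 f(y) = -sqrt(C1 + y^2)
 f(y) = sqrt(C1 + y^2)


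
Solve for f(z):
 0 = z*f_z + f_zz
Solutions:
 f(z) = C1 + C2*erf(sqrt(2)*z/2)


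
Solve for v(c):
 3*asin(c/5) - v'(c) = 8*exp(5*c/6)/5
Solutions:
 v(c) = C1 + 3*c*asin(c/5) + 3*sqrt(25 - c^2) - 48*exp(5*c/6)/25


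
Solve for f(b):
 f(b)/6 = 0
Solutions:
 f(b) = 0


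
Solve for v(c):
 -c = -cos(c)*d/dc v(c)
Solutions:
 v(c) = C1 + Integral(c/cos(c), c)


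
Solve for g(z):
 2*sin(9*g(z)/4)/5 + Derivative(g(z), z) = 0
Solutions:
 2*z/5 + 2*log(cos(9*g(z)/4) - 1)/9 - 2*log(cos(9*g(z)/4) + 1)/9 = C1


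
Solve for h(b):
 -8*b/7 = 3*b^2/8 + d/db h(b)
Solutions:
 h(b) = C1 - b^3/8 - 4*b^2/7


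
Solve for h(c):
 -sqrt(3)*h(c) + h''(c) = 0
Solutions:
 h(c) = C1*exp(-3^(1/4)*c) + C2*exp(3^(1/4)*c)


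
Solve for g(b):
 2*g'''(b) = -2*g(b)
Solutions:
 g(b) = C3*exp(-b) + (C1*sin(sqrt(3)*b/2) + C2*cos(sqrt(3)*b/2))*exp(b/2)


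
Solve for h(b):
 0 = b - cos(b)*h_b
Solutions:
 h(b) = C1 + Integral(b/cos(b), b)


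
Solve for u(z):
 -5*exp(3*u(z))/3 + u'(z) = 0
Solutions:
 u(z) = log(-1/(C1 + 5*z))/3
 u(z) = log((-1/(C1 + 5*z))^(1/3)*(-1 - sqrt(3)*I)/2)
 u(z) = log((-1/(C1 + 5*z))^(1/3)*(-1 + sqrt(3)*I)/2)


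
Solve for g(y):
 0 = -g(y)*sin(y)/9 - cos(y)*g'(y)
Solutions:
 g(y) = C1*cos(y)^(1/9)


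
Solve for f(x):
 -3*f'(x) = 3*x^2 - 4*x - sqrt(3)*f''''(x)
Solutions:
 f(x) = C1 + C4*exp(3^(1/6)*x) - x^3/3 + 2*x^2/3 + (C2*sin(3^(2/3)*x/2) + C3*cos(3^(2/3)*x/2))*exp(-3^(1/6)*x/2)


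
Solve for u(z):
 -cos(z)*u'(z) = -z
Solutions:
 u(z) = C1 + Integral(z/cos(z), z)


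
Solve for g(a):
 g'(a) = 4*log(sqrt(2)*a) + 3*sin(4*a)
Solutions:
 g(a) = C1 + 4*a*log(a) - 4*a + 2*a*log(2) - 3*cos(4*a)/4


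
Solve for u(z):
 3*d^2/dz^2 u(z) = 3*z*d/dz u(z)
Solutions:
 u(z) = C1 + C2*erfi(sqrt(2)*z/2)


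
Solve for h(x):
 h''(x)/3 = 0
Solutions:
 h(x) = C1 + C2*x


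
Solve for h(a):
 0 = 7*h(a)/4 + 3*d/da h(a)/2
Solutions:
 h(a) = C1*exp(-7*a/6)


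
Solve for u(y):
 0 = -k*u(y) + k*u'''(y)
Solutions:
 u(y) = C3*exp(y) + (C1*sin(sqrt(3)*y/2) + C2*cos(sqrt(3)*y/2))*exp(-y/2)


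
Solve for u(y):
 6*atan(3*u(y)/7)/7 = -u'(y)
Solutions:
 Integral(1/atan(3*_y/7), (_y, u(y))) = C1 - 6*y/7


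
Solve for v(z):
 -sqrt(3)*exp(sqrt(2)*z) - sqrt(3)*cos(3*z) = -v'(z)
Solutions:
 v(z) = C1 + sqrt(6)*exp(sqrt(2)*z)/2 + sqrt(3)*sin(3*z)/3


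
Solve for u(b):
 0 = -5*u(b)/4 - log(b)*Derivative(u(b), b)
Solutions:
 u(b) = C1*exp(-5*li(b)/4)


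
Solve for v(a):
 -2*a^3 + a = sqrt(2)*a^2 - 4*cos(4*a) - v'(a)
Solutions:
 v(a) = C1 + a^4/2 + sqrt(2)*a^3/3 - a^2/2 - sin(4*a)


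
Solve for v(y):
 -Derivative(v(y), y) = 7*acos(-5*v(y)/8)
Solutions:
 Integral(1/acos(-5*_y/8), (_y, v(y))) = C1 - 7*y


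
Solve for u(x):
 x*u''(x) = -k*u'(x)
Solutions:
 u(x) = C1 + x^(1 - re(k))*(C2*sin(log(x)*Abs(im(k))) + C3*cos(log(x)*im(k)))


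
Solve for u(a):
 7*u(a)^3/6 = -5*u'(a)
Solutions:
 u(a) = -sqrt(15)*sqrt(-1/(C1 - 7*a))
 u(a) = sqrt(15)*sqrt(-1/(C1 - 7*a))


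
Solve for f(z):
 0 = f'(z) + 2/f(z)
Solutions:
 f(z) = -sqrt(C1 - 4*z)
 f(z) = sqrt(C1 - 4*z)


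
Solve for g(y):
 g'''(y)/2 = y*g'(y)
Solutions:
 g(y) = C1 + Integral(C2*airyai(2^(1/3)*y) + C3*airybi(2^(1/3)*y), y)


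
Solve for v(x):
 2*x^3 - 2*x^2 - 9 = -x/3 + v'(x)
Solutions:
 v(x) = C1 + x^4/2 - 2*x^3/3 + x^2/6 - 9*x


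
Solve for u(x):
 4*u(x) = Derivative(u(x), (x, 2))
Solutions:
 u(x) = C1*exp(-2*x) + C2*exp(2*x)


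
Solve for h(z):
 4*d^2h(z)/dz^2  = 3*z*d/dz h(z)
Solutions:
 h(z) = C1 + C2*erfi(sqrt(6)*z/4)


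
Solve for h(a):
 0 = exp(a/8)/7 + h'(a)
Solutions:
 h(a) = C1 - 8*exp(a/8)/7


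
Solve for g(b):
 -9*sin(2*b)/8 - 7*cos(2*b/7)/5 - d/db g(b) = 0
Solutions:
 g(b) = C1 - 49*sin(2*b/7)/10 + 9*cos(2*b)/16


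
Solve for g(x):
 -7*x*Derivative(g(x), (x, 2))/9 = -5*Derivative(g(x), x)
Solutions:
 g(x) = C1 + C2*x^(52/7)


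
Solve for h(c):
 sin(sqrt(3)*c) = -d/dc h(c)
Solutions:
 h(c) = C1 + sqrt(3)*cos(sqrt(3)*c)/3


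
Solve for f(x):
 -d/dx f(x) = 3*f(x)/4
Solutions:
 f(x) = C1*exp(-3*x/4)


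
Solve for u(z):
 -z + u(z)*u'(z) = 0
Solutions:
 u(z) = -sqrt(C1 + z^2)
 u(z) = sqrt(C1 + z^2)


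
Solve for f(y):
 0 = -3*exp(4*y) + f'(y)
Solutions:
 f(y) = C1 + 3*exp(4*y)/4


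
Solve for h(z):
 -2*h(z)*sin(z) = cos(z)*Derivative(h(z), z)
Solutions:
 h(z) = C1*cos(z)^2


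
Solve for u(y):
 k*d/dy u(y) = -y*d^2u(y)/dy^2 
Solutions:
 u(y) = C1 + y^(1 - re(k))*(C2*sin(log(y)*Abs(im(k))) + C3*cos(log(y)*im(k)))


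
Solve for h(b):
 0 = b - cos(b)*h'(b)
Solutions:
 h(b) = C1 + Integral(b/cos(b), b)


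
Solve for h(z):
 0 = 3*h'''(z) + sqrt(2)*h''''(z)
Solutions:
 h(z) = C1 + C2*z + C3*z^2 + C4*exp(-3*sqrt(2)*z/2)


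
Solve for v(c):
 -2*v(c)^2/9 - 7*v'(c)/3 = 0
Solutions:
 v(c) = 21/(C1 + 2*c)


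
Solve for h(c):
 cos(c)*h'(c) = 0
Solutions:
 h(c) = C1


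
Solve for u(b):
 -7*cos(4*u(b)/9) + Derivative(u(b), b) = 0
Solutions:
 -7*b - 9*log(sin(4*u(b)/9) - 1)/8 + 9*log(sin(4*u(b)/9) + 1)/8 = C1


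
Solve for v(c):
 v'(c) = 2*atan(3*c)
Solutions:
 v(c) = C1 + 2*c*atan(3*c) - log(9*c^2 + 1)/3


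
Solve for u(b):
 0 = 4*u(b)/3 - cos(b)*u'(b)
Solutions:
 u(b) = C1*(sin(b) + 1)^(2/3)/(sin(b) - 1)^(2/3)


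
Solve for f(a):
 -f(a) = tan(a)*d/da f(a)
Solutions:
 f(a) = C1/sin(a)


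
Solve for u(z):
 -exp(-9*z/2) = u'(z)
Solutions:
 u(z) = C1 + 2*exp(-9*z/2)/9


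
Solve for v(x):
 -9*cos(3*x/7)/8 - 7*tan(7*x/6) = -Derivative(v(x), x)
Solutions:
 v(x) = C1 - 6*log(cos(7*x/6)) + 21*sin(3*x/7)/8


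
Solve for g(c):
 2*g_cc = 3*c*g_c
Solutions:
 g(c) = C1 + C2*erfi(sqrt(3)*c/2)


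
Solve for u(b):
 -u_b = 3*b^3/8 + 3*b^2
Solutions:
 u(b) = C1 - 3*b^4/32 - b^3


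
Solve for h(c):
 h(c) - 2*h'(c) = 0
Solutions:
 h(c) = C1*exp(c/2)


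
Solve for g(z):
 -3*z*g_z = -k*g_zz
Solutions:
 g(z) = C1 + C2*erf(sqrt(6)*z*sqrt(-1/k)/2)/sqrt(-1/k)


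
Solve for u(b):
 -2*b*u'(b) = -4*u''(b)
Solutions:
 u(b) = C1 + C2*erfi(b/2)


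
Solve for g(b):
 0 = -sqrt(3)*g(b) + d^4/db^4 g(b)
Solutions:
 g(b) = C1*exp(-3^(1/8)*b) + C2*exp(3^(1/8)*b) + C3*sin(3^(1/8)*b) + C4*cos(3^(1/8)*b)


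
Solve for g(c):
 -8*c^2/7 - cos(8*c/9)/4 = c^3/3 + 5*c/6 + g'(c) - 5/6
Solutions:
 g(c) = C1 - c^4/12 - 8*c^3/21 - 5*c^2/12 + 5*c/6 - 9*sin(8*c/9)/32


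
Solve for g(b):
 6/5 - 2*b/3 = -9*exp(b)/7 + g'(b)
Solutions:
 g(b) = C1 - b^2/3 + 6*b/5 + 9*exp(b)/7


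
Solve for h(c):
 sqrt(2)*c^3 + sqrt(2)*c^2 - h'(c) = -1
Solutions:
 h(c) = C1 + sqrt(2)*c^4/4 + sqrt(2)*c^3/3 + c


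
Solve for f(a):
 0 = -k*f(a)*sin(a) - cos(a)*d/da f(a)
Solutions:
 f(a) = C1*exp(k*log(cos(a)))


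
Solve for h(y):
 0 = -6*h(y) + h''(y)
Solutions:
 h(y) = C1*exp(-sqrt(6)*y) + C2*exp(sqrt(6)*y)


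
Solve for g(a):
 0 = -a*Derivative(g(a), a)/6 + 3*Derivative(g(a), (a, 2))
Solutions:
 g(a) = C1 + C2*erfi(a/6)


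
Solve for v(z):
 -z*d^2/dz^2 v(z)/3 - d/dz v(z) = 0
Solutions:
 v(z) = C1 + C2/z^2


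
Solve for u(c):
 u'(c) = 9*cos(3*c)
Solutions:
 u(c) = C1 + 3*sin(3*c)


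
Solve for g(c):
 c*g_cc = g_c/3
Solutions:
 g(c) = C1 + C2*c^(4/3)


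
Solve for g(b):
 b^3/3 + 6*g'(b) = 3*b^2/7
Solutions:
 g(b) = C1 - b^4/72 + b^3/42


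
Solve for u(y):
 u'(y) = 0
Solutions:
 u(y) = C1


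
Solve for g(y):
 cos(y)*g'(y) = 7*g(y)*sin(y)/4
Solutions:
 g(y) = C1/cos(y)^(7/4)


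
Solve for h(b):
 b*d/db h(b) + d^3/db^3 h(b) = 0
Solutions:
 h(b) = C1 + Integral(C2*airyai(-b) + C3*airybi(-b), b)


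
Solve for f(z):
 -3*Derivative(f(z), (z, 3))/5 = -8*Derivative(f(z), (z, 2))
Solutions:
 f(z) = C1 + C2*z + C3*exp(40*z/3)


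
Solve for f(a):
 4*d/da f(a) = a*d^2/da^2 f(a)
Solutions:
 f(a) = C1 + C2*a^5


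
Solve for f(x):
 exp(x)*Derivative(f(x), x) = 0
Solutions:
 f(x) = C1


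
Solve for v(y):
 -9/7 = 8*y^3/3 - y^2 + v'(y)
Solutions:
 v(y) = C1 - 2*y^4/3 + y^3/3 - 9*y/7


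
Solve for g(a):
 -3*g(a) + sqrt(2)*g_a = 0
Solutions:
 g(a) = C1*exp(3*sqrt(2)*a/2)


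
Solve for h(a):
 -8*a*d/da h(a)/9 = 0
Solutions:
 h(a) = C1


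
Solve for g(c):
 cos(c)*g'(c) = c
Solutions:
 g(c) = C1 + Integral(c/cos(c), c)


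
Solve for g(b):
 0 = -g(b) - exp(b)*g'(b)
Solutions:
 g(b) = C1*exp(exp(-b))


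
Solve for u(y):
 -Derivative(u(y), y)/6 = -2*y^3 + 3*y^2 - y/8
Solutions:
 u(y) = C1 + 3*y^4 - 6*y^3 + 3*y^2/8


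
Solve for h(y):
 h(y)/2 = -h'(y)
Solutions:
 h(y) = C1*exp(-y/2)


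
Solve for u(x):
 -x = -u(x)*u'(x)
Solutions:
 u(x) = -sqrt(C1 + x^2)
 u(x) = sqrt(C1 + x^2)


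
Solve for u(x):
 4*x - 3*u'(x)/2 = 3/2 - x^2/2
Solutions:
 u(x) = C1 + x^3/9 + 4*x^2/3 - x


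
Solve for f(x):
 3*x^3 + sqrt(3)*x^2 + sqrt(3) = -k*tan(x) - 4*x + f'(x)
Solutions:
 f(x) = C1 - k*log(cos(x)) + 3*x^4/4 + sqrt(3)*x^3/3 + 2*x^2 + sqrt(3)*x


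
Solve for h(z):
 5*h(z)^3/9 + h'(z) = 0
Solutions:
 h(z) = -3*sqrt(2)*sqrt(-1/(C1 - 5*z))/2
 h(z) = 3*sqrt(2)*sqrt(-1/(C1 - 5*z))/2


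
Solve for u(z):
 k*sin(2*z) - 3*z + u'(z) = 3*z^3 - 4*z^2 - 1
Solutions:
 u(z) = C1 + k*cos(2*z)/2 + 3*z^4/4 - 4*z^3/3 + 3*z^2/2 - z


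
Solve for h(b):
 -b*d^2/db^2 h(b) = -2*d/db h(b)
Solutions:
 h(b) = C1 + C2*b^3


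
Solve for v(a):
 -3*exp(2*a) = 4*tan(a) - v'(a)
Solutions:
 v(a) = C1 + 3*exp(2*a)/2 - 4*log(cos(a))


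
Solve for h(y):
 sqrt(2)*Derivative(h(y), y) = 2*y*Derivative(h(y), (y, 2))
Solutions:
 h(y) = C1 + C2*y^(sqrt(2)/2 + 1)


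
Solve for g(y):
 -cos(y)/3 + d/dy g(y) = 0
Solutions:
 g(y) = C1 + sin(y)/3


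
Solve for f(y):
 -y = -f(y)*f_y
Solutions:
 f(y) = -sqrt(C1 + y^2)
 f(y) = sqrt(C1 + y^2)


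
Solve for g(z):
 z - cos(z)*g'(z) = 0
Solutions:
 g(z) = C1 + Integral(z/cos(z), z)


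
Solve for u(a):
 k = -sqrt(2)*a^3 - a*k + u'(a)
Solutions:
 u(a) = C1 + sqrt(2)*a^4/4 + a^2*k/2 + a*k


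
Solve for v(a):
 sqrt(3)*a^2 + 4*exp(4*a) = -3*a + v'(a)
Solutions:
 v(a) = C1 + sqrt(3)*a^3/3 + 3*a^2/2 + exp(4*a)


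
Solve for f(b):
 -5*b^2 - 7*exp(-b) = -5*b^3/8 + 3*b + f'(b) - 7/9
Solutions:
 f(b) = C1 + 5*b^4/32 - 5*b^3/3 - 3*b^2/2 + 7*b/9 + 7*exp(-b)


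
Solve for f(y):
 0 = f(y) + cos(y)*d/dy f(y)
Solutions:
 f(y) = C1*sqrt(sin(y) - 1)/sqrt(sin(y) + 1)


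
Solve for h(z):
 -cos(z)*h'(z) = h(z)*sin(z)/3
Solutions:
 h(z) = C1*cos(z)^(1/3)


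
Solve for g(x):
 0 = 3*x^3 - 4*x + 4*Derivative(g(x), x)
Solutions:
 g(x) = C1 - 3*x^4/16 + x^2/2


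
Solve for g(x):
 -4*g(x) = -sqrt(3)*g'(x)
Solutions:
 g(x) = C1*exp(4*sqrt(3)*x/3)


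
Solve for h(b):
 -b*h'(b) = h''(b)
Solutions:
 h(b) = C1 + C2*erf(sqrt(2)*b/2)


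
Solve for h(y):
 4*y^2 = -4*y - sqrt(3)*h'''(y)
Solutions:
 h(y) = C1 + C2*y + C3*y^2 - sqrt(3)*y^5/45 - sqrt(3)*y^4/18


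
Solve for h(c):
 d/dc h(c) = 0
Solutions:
 h(c) = C1


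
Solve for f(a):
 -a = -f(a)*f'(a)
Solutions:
 f(a) = -sqrt(C1 + a^2)
 f(a) = sqrt(C1 + a^2)


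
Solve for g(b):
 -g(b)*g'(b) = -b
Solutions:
 g(b) = -sqrt(C1 + b^2)
 g(b) = sqrt(C1 + b^2)


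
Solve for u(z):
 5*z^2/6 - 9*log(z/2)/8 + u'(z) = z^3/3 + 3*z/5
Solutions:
 u(z) = C1 + z^4/12 - 5*z^3/18 + 3*z^2/10 + 9*z*log(z)/8 - 9*z/8 - 9*z*log(2)/8


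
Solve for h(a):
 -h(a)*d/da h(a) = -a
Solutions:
 h(a) = -sqrt(C1 + a^2)
 h(a) = sqrt(C1 + a^2)


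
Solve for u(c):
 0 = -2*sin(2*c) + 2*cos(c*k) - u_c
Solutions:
 u(c) = C1 + cos(2*c) + 2*sin(c*k)/k


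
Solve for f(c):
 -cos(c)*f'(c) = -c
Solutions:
 f(c) = C1 + Integral(c/cos(c), c)


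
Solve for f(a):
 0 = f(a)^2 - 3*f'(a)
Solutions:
 f(a) = -3/(C1 + a)


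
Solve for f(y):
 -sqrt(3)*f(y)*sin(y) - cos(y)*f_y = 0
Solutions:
 f(y) = C1*cos(y)^(sqrt(3))


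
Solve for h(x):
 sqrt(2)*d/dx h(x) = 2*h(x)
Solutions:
 h(x) = C1*exp(sqrt(2)*x)


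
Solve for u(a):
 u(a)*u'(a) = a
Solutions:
 u(a) = -sqrt(C1 + a^2)
 u(a) = sqrt(C1 + a^2)


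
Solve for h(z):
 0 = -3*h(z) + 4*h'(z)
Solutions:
 h(z) = C1*exp(3*z/4)


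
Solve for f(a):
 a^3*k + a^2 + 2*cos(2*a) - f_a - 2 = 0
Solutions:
 f(a) = C1 + a^4*k/4 + a^3/3 - 2*a + 2*sin(a)*cos(a)


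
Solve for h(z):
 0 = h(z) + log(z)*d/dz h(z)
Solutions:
 h(z) = C1*exp(-li(z))


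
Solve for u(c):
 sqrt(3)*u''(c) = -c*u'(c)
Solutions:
 u(c) = C1 + C2*erf(sqrt(2)*3^(3/4)*c/6)


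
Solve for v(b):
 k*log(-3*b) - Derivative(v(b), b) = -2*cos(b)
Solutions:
 v(b) = C1 + b*k*(log(-b) - 1) + b*k*log(3) + 2*sin(b)


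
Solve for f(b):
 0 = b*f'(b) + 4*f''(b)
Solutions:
 f(b) = C1 + C2*erf(sqrt(2)*b/4)


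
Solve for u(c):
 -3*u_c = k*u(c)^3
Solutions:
 u(c) = -sqrt(6)*sqrt(-1/(C1 - c*k))/2
 u(c) = sqrt(6)*sqrt(-1/(C1 - c*k))/2


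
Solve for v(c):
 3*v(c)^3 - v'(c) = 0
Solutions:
 v(c) = -sqrt(2)*sqrt(-1/(C1 + 3*c))/2
 v(c) = sqrt(2)*sqrt(-1/(C1 + 3*c))/2


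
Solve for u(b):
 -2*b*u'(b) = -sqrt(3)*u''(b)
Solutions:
 u(b) = C1 + C2*erfi(3^(3/4)*b/3)


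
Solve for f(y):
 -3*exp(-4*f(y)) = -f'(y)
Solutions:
 f(y) = log(-I*(C1 + 12*y)^(1/4))
 f(y) = log(I*(C1 + 12*y)^(1/4))
 f(y) = log(-(C1 + 12*y)^(1/4))
 f(y) = log(C1 + 12*y)/4


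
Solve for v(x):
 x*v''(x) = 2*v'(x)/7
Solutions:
 v(x) = C1 + C2*x^(9/7)


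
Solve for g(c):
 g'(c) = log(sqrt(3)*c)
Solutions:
 g(c) = C1 + c*log(c) - c + c*log(3)/2


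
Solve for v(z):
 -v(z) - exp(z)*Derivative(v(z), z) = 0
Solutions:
 v(z) = C1*exp(exp(-z))


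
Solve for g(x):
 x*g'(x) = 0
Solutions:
 g(x) = C1


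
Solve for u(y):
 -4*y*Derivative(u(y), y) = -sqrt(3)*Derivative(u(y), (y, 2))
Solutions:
 u(y) = C1 + C2*erfi(sqrt(2)*3^(3/4)*y/3)


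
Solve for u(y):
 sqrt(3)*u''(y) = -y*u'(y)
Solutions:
 u(y) = C1 + C2*erf(sqrt(2)*3^(3/4)*y/6)


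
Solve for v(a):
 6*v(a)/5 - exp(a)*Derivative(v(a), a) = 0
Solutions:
 v(a) = C1*exp(-6*exp(-a)/5)


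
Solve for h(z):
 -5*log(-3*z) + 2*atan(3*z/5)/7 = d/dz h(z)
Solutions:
 h(z) = C1 - 5*z*log(-z) + 2*z*atan(3*z/5)/7 - 5*z*log(3) + 5*z - 5*log(9*z^2 + 25)/21


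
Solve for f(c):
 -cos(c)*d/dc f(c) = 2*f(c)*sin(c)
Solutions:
 f(c) = C1*cos(c)^2


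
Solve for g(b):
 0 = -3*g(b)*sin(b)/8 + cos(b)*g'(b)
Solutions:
 g(b) = C1/cos(b)^(3/8)


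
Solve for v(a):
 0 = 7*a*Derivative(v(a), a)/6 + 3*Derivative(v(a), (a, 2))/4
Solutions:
 v(a) = C1 + C2*erf(sqrt(7)*a/3)


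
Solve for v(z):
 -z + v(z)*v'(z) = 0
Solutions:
 v(z) = -sqrt(C1 + z^2)
 v(z) = sqrt(C1 + z^2)


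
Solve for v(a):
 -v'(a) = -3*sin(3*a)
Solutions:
 v(a) = C1 - cos(3*a)


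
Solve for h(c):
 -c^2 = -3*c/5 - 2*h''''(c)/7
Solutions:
 h(c) = C1 + C2*c + C3*c^2 + C4*c^3 + 7*c^6/720 - 7*c^5/400


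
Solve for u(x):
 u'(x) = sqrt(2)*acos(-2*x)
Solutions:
 u(x) = C1 + sqrt(2)*(x*acos(-2*x) + sqrt(1 - 4*x^2)/2)


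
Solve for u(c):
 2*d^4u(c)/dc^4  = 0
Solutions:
 u(c) = C1 + C2*c + C3*c^2 + C4*c^3


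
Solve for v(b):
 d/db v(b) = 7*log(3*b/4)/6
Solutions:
 v(b) = C1 + 7*b*log(b)/6 - 7*b*log(2)/3 - 7*b/6 + 7*b*log(3)/6


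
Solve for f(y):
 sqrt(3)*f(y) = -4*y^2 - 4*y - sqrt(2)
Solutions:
 f(y) = -4*sqrt(3)*y^2/3 - 4*sqrt(3)*y/3 - sqrt(6)/3


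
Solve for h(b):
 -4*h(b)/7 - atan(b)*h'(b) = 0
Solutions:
 h(b) = C1*exp(-4*Integral(1/atan(b), b)/7)


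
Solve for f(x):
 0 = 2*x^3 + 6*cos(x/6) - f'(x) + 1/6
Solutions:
 f(x) = C1 + x^4/2 + x/6 + 36*sin(x/6)


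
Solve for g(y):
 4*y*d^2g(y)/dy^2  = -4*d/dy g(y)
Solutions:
 g(y) = C1 + C2*log(y)


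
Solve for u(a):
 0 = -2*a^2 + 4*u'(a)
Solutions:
 u(a) = C1 + a^3/6


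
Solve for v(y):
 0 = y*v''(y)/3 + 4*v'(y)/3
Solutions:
 v(y) = C1 + C2/y^3


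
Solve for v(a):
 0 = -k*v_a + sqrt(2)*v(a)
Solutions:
 v(a) = C1*exp(sqrt(2)*a/k)


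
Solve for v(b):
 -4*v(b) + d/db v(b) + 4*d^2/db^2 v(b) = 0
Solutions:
 v(b) = C1*exp(b*(-1 + sqrt(65))/8) + C2*exp(-b*(1 + sqrt(65))/8)


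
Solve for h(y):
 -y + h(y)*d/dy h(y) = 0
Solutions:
 h(y) = -sqrt(C1 + y^2)
 h(y) = sqrt(C1 + y^2)


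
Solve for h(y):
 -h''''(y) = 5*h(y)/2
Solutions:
 h(y) = (C1*sin(10^(1/4)*y/2) + C2*cos(10^(1/4)*y/2))*exp(-10^(1/4)*y/2) + (C3*sin(10^(1/4)*y/2) + C4*cos(10^(1/4)*y/2))*exp(10^(1/4)*y/2)


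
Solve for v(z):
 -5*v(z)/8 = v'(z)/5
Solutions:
 v(z) = C1*exp(-25*z/8)


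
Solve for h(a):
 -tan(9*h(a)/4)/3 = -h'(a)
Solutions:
 h(a) = -4*asin(C1*exp(3*a/4))/9 + 4*pi/9
 h(a) = 4*asin(C1*exp(3*a/4))/9


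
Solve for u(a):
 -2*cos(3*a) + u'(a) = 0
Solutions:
 u(a) = C1 + 2*sin(3*a)/3


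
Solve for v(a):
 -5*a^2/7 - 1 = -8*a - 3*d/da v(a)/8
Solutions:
 v(a) = C1 + 40*a^3/63 - 32*a^2/3 + 8*a/3


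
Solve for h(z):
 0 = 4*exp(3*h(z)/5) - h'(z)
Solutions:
 h(z) = 5*log(-1/(C1 + 12*z))/3 + 5*log(5)/3
 h(z) = 5*log(5^(1/3)*(-1/(C1 + 4*z))^(1/3)*(-3^(2/3) - 3*3^(1/6)*I)/6)
 h(z) = 5*log(5^(1/3)*(-1/(C1 + 4*z))^(1/3)*(-3^(2/3) + 3*3^(1/6)*I)/6)


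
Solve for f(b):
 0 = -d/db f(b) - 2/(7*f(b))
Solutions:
 f(b) = -sqrt(C1 - 28*b)/7
 f(b) = sqrt(C1 - 28*b)/7


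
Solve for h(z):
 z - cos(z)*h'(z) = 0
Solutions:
 h(z) = C1 + Integral(z/cos(z), z)


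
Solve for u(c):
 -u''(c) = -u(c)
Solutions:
 u(c) = C1*exp(-c) + C2*exp(c)


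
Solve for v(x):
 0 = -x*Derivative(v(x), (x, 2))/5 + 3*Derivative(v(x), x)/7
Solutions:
 v(x) = C1 + C2*x^(22/7)


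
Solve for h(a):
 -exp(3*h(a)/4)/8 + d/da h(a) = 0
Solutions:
 h(a) = 4*log(-1/(C1 + 3*a))/3 + 20*log(2)/3
 h(a) = 4*log((-1/(C1 + a))^(1/3)*(-6^(2/3)/3 - 2^(2/3)*3^(1/6)*I))
 h(a) = 4*log((-1/(C1 + a))^(1/3)*(-6^(2/3)/3 + 2^(2/3)*3^(1/6)*I))


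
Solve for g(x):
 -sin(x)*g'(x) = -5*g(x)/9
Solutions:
 g(x) = C1*(cos(x) - 1)^(5/18)/(cos(x) + 1)^(5/18)


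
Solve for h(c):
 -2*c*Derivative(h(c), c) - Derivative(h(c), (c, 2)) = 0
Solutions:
 h(c) = C1 + C2*erf(c)


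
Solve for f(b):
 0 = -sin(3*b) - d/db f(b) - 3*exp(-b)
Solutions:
 f(b) = C1 + cos(3*b)/3 + 3*exp(-b)


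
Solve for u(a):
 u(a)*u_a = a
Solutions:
 u(a) = -sqrt(C1 + a^2)
 u(a) = sqrt(C1 + a^2)


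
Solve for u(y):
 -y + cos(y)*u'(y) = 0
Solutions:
 u(y) = C1 + Integral(y/cos(y), y)


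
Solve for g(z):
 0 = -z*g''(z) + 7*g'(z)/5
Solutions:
 g(z) = C1 + C2*z^(12/5)


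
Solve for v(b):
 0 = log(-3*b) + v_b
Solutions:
 v(b) = C1 - b*log(-b) + b*(1 - log(3))


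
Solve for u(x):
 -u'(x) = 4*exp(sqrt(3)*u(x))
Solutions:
 u(x) = sqrt(3)*(2*log(1/(C1 + 4*x)) - log(3))/6


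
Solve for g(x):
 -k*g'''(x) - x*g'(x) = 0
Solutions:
 g(x) = C1 + Integral(C2*airyai(x*(-1/k)^(1/3)) + C3*airybi(x*(-1/k)^(1/3)), x)


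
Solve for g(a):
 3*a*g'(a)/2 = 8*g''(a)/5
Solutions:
 g(a) = C1 + C2*erfi(sqrt(30)*a/8)


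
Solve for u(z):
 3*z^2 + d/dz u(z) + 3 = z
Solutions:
 u(z) = C1 - z^3 + z^2/2 - 3*z


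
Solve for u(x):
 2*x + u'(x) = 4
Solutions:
 u(x) = C1 - x^2 + 4*x


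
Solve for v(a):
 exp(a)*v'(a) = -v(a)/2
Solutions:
 v(a) = C1*exp(exp(-a)/2)


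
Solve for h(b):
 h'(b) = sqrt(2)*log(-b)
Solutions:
 h(b) = C1 + sqrt(2)*b*log(-b) - sqrt(2)*b


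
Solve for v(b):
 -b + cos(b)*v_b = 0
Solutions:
 v(b) = C1 + Integral(b/cos(b), b)


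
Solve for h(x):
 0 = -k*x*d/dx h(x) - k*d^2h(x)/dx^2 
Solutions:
 h(x) = C1 + C2*erf(sqrt(2)*x/2)


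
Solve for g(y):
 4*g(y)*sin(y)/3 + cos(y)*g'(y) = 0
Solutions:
 g(y) = C1*cos(y)^(4/3)


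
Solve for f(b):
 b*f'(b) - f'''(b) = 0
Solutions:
 f(b) = C1 + Integral(C2*airyai(b) + C3*airybi(b), b)


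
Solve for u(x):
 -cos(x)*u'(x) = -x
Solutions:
 u(x) = C1 + Integral(x/cos(x), x)


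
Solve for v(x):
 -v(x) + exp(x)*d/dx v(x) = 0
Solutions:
 v(x) = C1*exp(-exp(-x))


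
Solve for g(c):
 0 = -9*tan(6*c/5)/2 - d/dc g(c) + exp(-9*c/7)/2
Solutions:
 g(c) = C1 - 15*log(tan(6*c/5)^2 + 1)/8 - 7*exp(-9*c/7)/18


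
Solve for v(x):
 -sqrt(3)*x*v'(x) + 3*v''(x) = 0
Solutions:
 v(x) = C1 + C2*erfi(sqrt(2)*3^(3/4)*x/6)


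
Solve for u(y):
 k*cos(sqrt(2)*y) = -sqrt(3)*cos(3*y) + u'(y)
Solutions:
 u(y) = C1 + sqrt(2)*k*sin(sqrt(2)*y)/2 + sqrt(3)*sin(3*y)/3


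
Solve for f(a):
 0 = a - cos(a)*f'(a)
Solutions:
 f(a) = C1 + Integral(a/cos(a), a)


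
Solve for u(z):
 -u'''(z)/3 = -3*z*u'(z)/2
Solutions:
 u(z) = C1 + Integral(C2*airyai(6^(2/3)*z/2) + C3*airybi(6^(2/3)*z/2), z)


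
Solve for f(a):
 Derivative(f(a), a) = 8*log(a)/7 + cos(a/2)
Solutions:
 f(a) = C1 + 8*a*log(a)/7 - 8*a/7 + 2*sin(a/2)


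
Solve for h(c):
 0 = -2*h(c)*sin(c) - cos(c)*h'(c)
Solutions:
 h(c) = C1*cos(c)^2


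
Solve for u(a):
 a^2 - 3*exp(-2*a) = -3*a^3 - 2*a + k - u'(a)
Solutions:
 u(a) = C1 - 3*a^4/4 - a^3/3 - a^2 + a*k - 3*exp(-2*a)/2


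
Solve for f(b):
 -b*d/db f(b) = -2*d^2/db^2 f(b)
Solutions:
 f(b) = C1 + C2*erfi(b/2)


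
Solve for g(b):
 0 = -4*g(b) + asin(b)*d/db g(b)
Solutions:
 g(b) = C1*exp(4*Integral(1/asin(b), b))


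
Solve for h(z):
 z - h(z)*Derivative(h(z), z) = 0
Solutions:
 h(z) = -sqrt(C1 + z^2)
 h(z) = sqrt(C1 + z^2)


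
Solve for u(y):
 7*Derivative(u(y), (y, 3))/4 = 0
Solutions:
 u(y) = C1 + C2*y + C3*y^2


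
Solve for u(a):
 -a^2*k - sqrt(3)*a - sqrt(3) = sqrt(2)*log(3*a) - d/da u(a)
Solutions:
 u(a) = C1 + a^3*k/3 + sqrt(3)*a^2/2 + sqrt(2)*a*log(a) - sqrt(2)*a + sqrt(2)*a*log(3) + sqrt(3)*a


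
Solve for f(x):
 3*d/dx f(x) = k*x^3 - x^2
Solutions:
 f(x) = C1 + k*x^4/12 - x^3/9


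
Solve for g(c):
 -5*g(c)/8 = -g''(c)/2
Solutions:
 g(c) = C1*exp(-sqrt(5)*c/2) + C2*exp(sqrt(5)*c/2)


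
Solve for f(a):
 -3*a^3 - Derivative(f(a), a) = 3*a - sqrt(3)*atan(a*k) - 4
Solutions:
 f(a) = C1 - 3*a^4/4 - 3*a^2/2 + 4*a + sqrt(3)*Piecewise((a*atan(a*k) - log(a^2*k^2 + 1)/(2*k), Ne(k, 0)), (0, True))


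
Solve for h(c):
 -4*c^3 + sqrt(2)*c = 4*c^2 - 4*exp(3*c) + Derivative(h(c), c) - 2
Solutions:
 h(c) = C1 - c^4 - 4*c^3/3 + sqrt(2)*c^2/2 + 2*c + 4*exp(3*c)/3


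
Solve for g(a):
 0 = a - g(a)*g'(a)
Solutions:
 g(a) = -sqrt(C1 + a^2)
 g(a) = sqrt(C1 + a^2)


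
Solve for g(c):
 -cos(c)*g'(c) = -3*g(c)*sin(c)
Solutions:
 g(c) = C1/cos(c)^3


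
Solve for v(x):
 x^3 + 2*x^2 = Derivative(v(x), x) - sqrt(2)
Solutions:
 v(x) = C1 + x^4/4 + 2*x^3/3 + sqrt(2)*x


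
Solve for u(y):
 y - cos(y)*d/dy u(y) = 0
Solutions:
 u(y) = C1 + Integral(y/cos(y), y)


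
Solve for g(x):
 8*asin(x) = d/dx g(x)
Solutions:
 g(x) = C1 + 8*x*asin(x) + 8*sqrt(1 - x^2)


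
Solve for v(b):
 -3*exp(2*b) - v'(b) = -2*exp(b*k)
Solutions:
 v(b) = C1 - 3*exp(2*b)/2 + 2*exp(b*k)/k


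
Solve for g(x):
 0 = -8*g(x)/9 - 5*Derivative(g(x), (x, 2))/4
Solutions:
 g(x) = C1*sin(4*sqrt(10)*x/15) + C2*cos(4*sqrt(10)*x/15)


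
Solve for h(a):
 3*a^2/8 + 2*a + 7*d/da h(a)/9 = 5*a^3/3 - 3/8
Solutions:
 h(a) = C1 + 15*a^4/28 - 9*a^3/56 - 9*a^2/7 - 27*a/56


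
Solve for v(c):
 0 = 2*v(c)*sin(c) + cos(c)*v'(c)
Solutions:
 v(c) = C1*cos(c)^2


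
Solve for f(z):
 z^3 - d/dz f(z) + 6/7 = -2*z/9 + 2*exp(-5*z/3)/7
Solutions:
 f(z) = C1 + z^4/4 + z^2/9 + 6*z/7 + 6*exp(-5*z/3)/35


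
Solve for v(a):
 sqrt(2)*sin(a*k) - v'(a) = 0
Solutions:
 v(a) = C1 - sqrt(2)*cos(a*k)/k


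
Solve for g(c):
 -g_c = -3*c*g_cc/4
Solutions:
 g(c) = C1 + C2*c^(7/3)


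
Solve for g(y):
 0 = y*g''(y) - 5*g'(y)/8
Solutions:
 g(y) = C1 + C2*y^(13/8)


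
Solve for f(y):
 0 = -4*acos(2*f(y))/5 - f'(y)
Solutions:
 Integral(1/acos(2*_y), (_y, f(y))) = C1 - 4*y/5


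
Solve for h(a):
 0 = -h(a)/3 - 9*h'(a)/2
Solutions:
 h(a) = C1*exp(-2*a/27)


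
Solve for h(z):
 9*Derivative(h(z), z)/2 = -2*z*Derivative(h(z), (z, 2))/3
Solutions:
 h(z) = C1 + C2/z^(23/4)


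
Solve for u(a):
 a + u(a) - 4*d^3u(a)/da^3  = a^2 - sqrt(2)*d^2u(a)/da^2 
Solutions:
 u(a) = C1*exp(a*(-2^(1/3)*(sqrt(2) + 108 + sqrt(-2 + (sqrt(2) + 108)^2))^(1/3) - 2^(2/3)/(sqrt(2) + 108 + sqrt(-2 + (sqrt(2) + 108)^2))^(1/3) + 2*sqrt(2))/24)*sin(2^(1/3)*sqrt(3)*a*(-(sqrt(2) + 108 + sqrt(-2 + (sqrt(2) + 108)^2))^(1/3) + 2^(1/3)/(sqrt(2) + 108 + sqrt(-2 + (sqrt(2) + 108)^2))^(1/3))/24) + C2*exp(a*(-2^(1/3)*(sqrt(2) + 108 + sqrt(-2 + (sqrt(2) + 108)^2))^(1/3) - 2^(2/3)/(sqrt(2) + 108 + sqrt(-2 + (sqrt(2) + 108)^2))^(1/3) + 2*sqrt(2))/24)*cos(2^(1/3)*sqrt(3)*a*(-(sqrt(2) + 108 + sqrt(-2 + (sqrt(2) + 108)^2))^(1/3) + 2^(1/3)/(sqrt(2) + 108 + sqrt(-2 + (sqrt(2) + 108)^2))^(1/3))/24) + C3*exp(a*(2^(2/3)/(sqrt(2) + 108 + sqrt(-2 + (sqrt(2) + 108)^2))^(1/3) + sqrt(2) + 2^(1/3)*(sqrt(2) + 108 + sqrt(-2 + (sqrt(2) + 108)^2))^(1/3))/12) + a^2 - a - 2*sqrt(2)


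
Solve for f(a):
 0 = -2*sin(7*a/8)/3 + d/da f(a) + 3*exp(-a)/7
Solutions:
 f(a) = C1 - 16*cos(7*a/8)/21 + 3*exp(-a)/7


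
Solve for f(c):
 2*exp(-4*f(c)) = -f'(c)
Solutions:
 f(c) = log(-I*(C1 - 8*c)^(1/4))
 f(c) = log(I*(C1 - 8*c)^(1/4))
 f(c) = log(-(C1 - 8*c)^(1/4))
 f(c) = log(C1 - 8*c)/4


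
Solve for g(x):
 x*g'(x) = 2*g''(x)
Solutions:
 g(x) = C1 + C2*erfi(x/2)


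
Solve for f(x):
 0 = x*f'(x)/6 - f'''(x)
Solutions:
 f(x) = C1 + Integral(C2*airyai(6^(2/3)*x/6) + C3*airybi(6^(2/3)*x/6), x)


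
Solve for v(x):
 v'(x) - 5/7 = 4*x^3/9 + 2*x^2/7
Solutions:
 v(x) = C1 + x^4/9 + 2*x^3/21 + 5*x/7


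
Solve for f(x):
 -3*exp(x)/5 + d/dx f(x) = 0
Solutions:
 f(x) = C1 + 3*exp(x)/5
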